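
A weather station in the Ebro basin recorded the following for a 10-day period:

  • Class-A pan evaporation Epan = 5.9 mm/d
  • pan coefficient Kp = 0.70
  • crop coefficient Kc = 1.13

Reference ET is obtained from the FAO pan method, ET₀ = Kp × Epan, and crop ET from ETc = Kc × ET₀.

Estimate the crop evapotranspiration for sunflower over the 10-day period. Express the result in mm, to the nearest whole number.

47 mm

ET₀ = 0.70 × 5.9 = 4.1300 mm/d
ETc = Kc × ET₀ = 1.13 × 4.1300 = 4.6669 mm/d
Over 10 days: 4.6669 × 10 = 46.669 mm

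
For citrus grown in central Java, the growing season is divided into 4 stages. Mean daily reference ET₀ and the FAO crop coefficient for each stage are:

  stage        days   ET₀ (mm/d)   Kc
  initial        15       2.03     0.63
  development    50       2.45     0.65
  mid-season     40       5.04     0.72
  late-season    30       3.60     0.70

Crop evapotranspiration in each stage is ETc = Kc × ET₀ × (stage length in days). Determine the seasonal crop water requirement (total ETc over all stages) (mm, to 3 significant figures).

initial: 0.63 × 2.03 × 15 = 19.18 mm
development: 0.65 × 2.45 × 50 = 79.63 mm
mid-season: 0.72 × 5.04 × 40 = 145.15 mm
late-season: 0.70 × 3.60 × 30 = 75.60 mm
Seasonal total = 319.56 mm

320 mm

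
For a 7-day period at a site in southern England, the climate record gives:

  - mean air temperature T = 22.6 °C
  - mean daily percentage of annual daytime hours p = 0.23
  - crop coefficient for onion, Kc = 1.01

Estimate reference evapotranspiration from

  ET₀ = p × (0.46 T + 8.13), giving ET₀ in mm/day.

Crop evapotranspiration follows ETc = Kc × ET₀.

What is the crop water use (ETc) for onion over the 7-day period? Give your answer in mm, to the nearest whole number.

ET₀ = 0.23 × (0.46 × 22.6 + 8.13) = 0.23 × 18.526 = 4.2610 mm/d
ETc = Kc × ET₀ = 1.01 × 4.2610 = 4.3036 mm/d
Over 7 days: 4.3036 × 7 = 30.125 mm

30 mm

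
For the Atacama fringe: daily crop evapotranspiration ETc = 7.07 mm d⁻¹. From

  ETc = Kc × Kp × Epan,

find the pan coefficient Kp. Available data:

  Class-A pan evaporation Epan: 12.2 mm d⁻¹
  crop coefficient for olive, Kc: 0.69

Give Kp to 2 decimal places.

ETc = Kc × Kp × Epan  ⇒  Kp = ETc / (Kc × Epan)
Kp = 7.07 / (0.69 × 12.2) = 7.07 / 8.418 = 0.8399

0.84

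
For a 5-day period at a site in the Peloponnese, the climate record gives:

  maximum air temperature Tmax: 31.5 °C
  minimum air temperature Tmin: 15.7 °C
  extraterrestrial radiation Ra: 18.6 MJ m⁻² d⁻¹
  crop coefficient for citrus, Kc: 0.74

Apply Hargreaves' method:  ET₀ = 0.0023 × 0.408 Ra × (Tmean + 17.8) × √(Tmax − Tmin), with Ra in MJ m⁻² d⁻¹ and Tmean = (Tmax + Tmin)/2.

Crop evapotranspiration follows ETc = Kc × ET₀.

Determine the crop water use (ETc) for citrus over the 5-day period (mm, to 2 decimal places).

10.63 mm

Tmean = (31.5 + 15.7)/2 = 23.60 °C
0.408 Ra = 0.408 × 18.6 = 7.5888 mm/d equivalent
ET₀ = 0.0023 × 7.5888 × (23.60 + 17.8) × √15.8 = 0.0023 × 7.5888 × 41.40 × 3.9749 = 2.8723 mm/d
ETc = Kc × ET₀ = 0.74 × 2.8723 = 2.1255 mm/d
Over 5 days: 2.1255 × 5 = 10.628 mm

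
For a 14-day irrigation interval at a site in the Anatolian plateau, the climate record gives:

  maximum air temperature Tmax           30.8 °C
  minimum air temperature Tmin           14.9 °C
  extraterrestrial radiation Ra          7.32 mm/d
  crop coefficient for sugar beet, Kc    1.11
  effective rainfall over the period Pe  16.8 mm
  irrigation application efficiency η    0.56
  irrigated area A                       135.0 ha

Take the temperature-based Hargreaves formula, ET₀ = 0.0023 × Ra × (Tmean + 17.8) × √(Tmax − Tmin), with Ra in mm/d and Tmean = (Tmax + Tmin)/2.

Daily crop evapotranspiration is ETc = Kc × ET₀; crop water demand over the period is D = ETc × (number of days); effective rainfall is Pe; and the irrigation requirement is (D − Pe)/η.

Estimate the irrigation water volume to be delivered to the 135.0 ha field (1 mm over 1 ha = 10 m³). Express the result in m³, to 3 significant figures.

61700 m³

Tmean = (30.8 + 14.9)/2 = 22.85 °C
ET₀ = 0.0023 × 7.32 × (22.85 + 17.8) × √15.9 = 0.0023 × 7.32 × 40.65 × 3.9875 = 2.7290 mm/d
ETc = Kc × ET₀ = 1.11 × 2.7290 = 3.0292 mm/d
Crop demand D = ETc × 14 d = 3.0292 × 14 = 42.409 mm
D − Pe = 42.409 − 16.8 = 25.609 mm
Gross irrigation = 25.609 / 0.56 = 45.730 mm
Volume = 45.730 mm × 135.0 ha × 10 = 61735.5 m³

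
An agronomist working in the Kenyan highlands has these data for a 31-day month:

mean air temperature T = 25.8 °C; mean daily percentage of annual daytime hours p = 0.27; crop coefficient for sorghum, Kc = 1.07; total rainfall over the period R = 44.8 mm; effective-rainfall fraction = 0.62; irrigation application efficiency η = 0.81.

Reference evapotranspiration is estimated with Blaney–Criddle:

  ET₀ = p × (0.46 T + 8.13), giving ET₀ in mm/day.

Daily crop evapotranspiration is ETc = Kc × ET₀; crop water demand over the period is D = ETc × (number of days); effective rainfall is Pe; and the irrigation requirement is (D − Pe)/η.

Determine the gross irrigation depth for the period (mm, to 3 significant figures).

187 mm

ET₀ = 0.27 × (0.46 × 25.8 + 8.13) = 0.27 × 19.998 = 5.3995 mm/d
ETc = Kc × ET₀ = 1.07 × 5.3995 = 5.7775 mm/d
Crop demand D = ETc × 31 d = 5.7775 × 31 = 179.103 mm
Pe = 0.62 × 44.8 = 27.776 mm
D − Pe = 179.103 − 27.776 = 151.327 mm
Gross irrigation = 151.327 / 0.81 = 186.823 mm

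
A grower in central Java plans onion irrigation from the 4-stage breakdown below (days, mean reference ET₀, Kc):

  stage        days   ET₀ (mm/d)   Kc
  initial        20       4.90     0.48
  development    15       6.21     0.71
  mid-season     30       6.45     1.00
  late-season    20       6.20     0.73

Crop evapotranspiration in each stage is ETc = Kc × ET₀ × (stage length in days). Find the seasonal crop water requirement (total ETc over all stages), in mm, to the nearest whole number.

initial: 0.48 × 4.90 × 20 = 47.04 mm
development: 0.71 × 6.21 × 15 = 66.14 mm
mid-season: 1.00 × 6.45 × 30 = 193.50 mm
late-season: 0.73 × 6.20 × 20 = 90.52 mm
Seasonal total = 397.20 mm

397 mm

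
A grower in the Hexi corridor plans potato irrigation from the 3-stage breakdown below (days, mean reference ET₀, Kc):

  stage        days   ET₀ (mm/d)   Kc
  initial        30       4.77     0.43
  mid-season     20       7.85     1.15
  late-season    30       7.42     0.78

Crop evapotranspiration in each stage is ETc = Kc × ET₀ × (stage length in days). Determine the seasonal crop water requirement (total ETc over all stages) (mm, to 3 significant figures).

initial: 0.43 × 4.77 × 30 = 61.53 mm
mid-season: 1.15 × 7.85 × 20 = 180.55 mm
late-season: 0.78 × 7.42 × 30 = 173.63 mm
Seasonal total = 415.71 mm

416 mm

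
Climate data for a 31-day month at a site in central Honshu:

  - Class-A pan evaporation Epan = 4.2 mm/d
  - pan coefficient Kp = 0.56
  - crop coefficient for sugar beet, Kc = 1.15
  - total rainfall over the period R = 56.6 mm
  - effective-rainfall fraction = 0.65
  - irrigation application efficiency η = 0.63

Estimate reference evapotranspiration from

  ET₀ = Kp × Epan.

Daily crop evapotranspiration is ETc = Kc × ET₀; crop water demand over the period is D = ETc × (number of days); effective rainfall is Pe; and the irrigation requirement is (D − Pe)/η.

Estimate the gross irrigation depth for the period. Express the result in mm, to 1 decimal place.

ET₀ = 0.56 × 4.2 = 2.3520 mm/d
ETc = Kc × ET₀ = 1.15 × 2.3520 = 2.7048 mm/d
Crop demand D = ETc × 31 d = 2.7048 × 31 = 83.849 mm
Pe = 0.65 × 56.6 = 36.790 mm
D − Pe = 83.849 − 36.790 = 47.059 mm
Gross irrigation = 47.059 / 0.63 = 74.697 mm

74.7 mm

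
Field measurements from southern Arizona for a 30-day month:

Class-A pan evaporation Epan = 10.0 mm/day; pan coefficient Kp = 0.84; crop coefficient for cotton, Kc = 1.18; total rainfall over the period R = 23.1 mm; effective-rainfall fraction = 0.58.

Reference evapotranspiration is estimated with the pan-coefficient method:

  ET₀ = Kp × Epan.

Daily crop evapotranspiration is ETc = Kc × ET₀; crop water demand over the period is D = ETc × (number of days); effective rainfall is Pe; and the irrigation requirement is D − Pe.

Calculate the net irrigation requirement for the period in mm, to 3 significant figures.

ET₀ = 0.84 × 10.0 = 8.4000 mm/d
ETc = Kc × ET₀ = 1.18 × 8.4000 = 9.9120 mm/d
Crop demand D = ETc × 30 d = 9.9120 × 30 = 297.360 mm
Pe = 0.58 × 23.1 = 13.398 mm
D − Pe = 297.360 − 13.398 = 283.962 mm

284 mm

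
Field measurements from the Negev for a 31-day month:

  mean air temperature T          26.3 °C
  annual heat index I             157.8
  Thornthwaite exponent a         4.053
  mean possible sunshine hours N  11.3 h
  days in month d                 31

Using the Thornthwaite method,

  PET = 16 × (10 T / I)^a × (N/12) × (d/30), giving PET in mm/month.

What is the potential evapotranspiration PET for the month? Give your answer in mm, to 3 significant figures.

123 mm

10T/I = 10 × 26.3 / 157.8 = 1.6667
(10T/I)^a = 1.6667^4.053 = 7.9284
Uncorrected PET = 16 × 7.9284 = 126.854 mm
Correction = (N/12)(d/30) = (11.3/12)(31/30) = 0.9731
PET = 126.854 × 0.9731 = 123.442 mm/month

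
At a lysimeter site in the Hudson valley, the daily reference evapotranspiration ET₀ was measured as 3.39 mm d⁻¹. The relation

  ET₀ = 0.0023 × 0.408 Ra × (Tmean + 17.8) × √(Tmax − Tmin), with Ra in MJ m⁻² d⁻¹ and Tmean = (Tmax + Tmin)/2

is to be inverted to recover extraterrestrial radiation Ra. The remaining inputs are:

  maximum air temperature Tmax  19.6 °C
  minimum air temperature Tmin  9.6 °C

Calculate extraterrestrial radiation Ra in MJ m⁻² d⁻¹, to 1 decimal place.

Tmean = (19.6+9.6)/2 = 14.60 °C; ΔT = 10.0
Ra = ET₀ / [0.0023 × 0.408 × (Tmean+17.8) × √ΔT]
   = 3.39 / (0.0023 × 0.408 × 32.40 × 3.1623) = 35.258 MJ m⁻² d⁻¹

35.3 MJ m⁻² d⁻¹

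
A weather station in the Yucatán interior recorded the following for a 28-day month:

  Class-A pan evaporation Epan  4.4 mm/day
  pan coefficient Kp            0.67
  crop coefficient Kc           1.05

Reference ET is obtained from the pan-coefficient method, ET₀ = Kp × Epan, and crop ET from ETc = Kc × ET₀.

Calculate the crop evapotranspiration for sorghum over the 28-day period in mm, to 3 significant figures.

86.7 mm

ET₀ = 0.67 × 4.4 = 2.9480 mm/d
ETc = Kc × ET₀ = 1.05 × 2.9480 = 3.0954 mm/d
Over 28 days: 3.0954 × 28 = 86.671 mm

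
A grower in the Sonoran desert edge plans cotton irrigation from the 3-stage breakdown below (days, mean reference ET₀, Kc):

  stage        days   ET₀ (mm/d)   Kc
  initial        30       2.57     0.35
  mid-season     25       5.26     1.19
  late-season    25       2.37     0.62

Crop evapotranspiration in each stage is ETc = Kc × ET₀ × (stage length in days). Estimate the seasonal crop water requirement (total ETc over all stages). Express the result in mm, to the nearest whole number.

initial: 0.35 × 2.57 × 30 = 26.99 mm
mid-season: 1.19 × 5.26 × 25 = 156.49 mm
late-season: 0.62 × 2.37 × 25 = 36.74 mm
Seasonal total = 220.22 mm

220 mm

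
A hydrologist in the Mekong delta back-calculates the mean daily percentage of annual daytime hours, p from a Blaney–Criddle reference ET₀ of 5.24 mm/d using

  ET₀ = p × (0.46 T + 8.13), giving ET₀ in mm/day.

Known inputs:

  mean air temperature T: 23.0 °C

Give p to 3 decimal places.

p = ET₀ / (0.46 T + 8.13) = 5.24 / (0.46 × 23.0 + 8.13) = 5.24 / 18.710 = 0.2801

0.280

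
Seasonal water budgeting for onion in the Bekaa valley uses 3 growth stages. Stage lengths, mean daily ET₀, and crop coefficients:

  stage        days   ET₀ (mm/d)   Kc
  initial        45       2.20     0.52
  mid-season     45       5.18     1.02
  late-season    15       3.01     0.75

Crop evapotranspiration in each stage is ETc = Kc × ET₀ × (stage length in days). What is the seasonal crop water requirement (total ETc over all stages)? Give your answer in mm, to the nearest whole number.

323 mm

initial: 0.52 × 2.20 × 45 = 51.48 mm
mid-season: 1.02 × 5.18 × 45 = 237.76 mm
late-season: 0.75 × 3.01 × 15 = 33.86 mm
Seasonal total = 323.10 mm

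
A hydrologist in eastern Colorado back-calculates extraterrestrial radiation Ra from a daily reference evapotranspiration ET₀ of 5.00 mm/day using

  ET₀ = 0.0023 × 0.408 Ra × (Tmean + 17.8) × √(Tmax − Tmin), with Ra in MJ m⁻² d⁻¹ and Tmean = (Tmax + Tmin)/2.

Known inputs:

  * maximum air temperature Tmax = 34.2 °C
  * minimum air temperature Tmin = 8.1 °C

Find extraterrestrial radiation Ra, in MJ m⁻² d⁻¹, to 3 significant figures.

26.8 MJ m⁻² d⁻¹

Tmean = (34.2+8.1)/2 = 21.15 °C; ΔT = 26.1
Ra = ET₀ / [0.0023 × 0.408 × (Tmean+17.8) × √ΔT]
   = 5.00 / (0.0023 × 0.408 × 38.95 × 5.1088) = 26.777 MJ m⁻² d⁻¹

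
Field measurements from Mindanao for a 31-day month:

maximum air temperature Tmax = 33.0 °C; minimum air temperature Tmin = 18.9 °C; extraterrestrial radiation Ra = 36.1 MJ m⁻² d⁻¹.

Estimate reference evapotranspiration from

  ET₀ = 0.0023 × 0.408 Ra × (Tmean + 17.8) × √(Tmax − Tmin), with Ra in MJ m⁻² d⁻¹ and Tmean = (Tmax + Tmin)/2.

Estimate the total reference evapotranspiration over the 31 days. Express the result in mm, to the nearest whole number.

Tmean = (33.0 + 18.9)/2 = 25.95 °C
0.408 Ra = 0.408 × 36.1 = 14.7288 mm/d equivalent
ET₀ = 0.0023 × 14.7288 × (25.95 + 17.8) × √14.1 = 0.0023 × 14.7288 × 43.75 × 3.7550 = 5.5652 mm/d
Over 31 days: 5.5652 × 31 = 172.521 mm

173 mm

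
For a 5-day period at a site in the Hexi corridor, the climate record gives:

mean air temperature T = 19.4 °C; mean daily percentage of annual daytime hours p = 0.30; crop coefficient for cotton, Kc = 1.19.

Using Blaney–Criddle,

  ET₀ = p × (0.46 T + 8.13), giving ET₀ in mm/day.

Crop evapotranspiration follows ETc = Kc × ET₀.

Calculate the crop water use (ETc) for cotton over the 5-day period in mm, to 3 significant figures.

30.4 mm

ET₀ = 0.30 × (0.46 × 19.4 + 8.13) = 0.30 × 17.054 = 5.1162 mm/d
ETc = Kc × ET₀ = 1.19 × 5.1162 = 6.0883 mm/d
Over 5 days: 6.0883 × 5 = 30.442 mm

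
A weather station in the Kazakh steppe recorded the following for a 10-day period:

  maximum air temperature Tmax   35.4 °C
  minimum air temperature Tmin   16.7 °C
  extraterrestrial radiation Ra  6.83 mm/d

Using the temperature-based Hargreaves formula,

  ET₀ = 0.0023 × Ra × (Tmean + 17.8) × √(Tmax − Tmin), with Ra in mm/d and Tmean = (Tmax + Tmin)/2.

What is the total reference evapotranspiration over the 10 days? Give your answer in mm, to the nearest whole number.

Tmean = (35.4 + 16.7)/2 = 26.05 °C
ET₀ = 0.0023 × 6.83 × (26.05 + 17.8) × √18.7 = 0.0023 × 6.83 × 43.85 × 4.3243 = 2.9787 mm/d
Over 10 days: 2.9787 × 10 = 29.787 mm

30 mm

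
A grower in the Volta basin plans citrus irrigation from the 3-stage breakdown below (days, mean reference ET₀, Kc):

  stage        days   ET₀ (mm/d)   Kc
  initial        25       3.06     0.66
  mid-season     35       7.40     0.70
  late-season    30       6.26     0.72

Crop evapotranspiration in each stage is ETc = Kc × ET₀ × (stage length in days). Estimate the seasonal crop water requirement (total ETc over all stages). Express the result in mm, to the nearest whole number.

367 mm

initial: 0.66 × 3.06 × 25 = 50.49 mm
mid-season: 0.70 × 7.40 × 35 = 181.30 mm
late-season: 0.72 × 6.26 × 30 = 135.22 mm
Seasonal total = 367.01 mm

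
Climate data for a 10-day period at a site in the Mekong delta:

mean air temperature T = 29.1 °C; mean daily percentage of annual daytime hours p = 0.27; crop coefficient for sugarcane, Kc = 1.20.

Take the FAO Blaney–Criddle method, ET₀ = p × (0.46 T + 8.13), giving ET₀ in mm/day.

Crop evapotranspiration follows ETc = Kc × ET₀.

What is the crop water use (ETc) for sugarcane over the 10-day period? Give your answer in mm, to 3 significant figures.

69.7 mm

ET₀ = 0.27 × (0.46 × 29.1 + 8.13) = 0.27 × 21.516 = 5.8093 mm/d
ETc = Kc × ET₀ = 1.20 × 5.8093 = 6.9712 mm/d
Over 10 days: 6.9712 × 10 = 69.712 mm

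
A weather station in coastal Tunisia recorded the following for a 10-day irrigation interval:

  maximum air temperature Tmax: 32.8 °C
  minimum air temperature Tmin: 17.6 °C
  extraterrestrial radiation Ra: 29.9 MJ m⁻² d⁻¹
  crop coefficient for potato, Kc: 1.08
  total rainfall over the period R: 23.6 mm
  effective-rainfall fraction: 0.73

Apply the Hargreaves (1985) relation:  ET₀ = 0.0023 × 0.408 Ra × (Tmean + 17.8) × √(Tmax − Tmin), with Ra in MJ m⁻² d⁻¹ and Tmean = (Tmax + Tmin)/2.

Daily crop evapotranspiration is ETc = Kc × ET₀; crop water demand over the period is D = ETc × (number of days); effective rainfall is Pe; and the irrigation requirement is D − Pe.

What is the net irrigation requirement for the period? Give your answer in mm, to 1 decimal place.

Tmean = (32.8 + 17.6)/2 = 25.20 °C
0.408 Ra = 0.408 × 29.9 = 12.1992 mm/d equivalent
ET₀ = 0.0023 × 12.1992 × (25.20 + 17.8) × √15.2 = 0.0023 × 12.1992 × 43.00 × 3.8987 = 4.7038 mm/d
ETc = Kc × ET₀ = 1.08 × 4.7038 = 5.0801 mm/d
Crop demand D = ETc × 10 d = 5.0801 × 10 = 50.801 mm
Pe = 0.73 × 23.6 = 17.228 mm
D − Pe = 50.801 − 17.228 = 33.573 mm

33.6 mm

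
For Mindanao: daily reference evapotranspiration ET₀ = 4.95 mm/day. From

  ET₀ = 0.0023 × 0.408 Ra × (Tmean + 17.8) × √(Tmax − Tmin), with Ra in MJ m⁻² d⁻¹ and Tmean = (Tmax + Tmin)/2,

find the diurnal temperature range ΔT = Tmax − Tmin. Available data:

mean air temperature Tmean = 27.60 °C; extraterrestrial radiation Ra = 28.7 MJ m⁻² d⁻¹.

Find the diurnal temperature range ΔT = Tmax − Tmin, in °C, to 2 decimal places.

16.39 °C

√ΔT = ET₀ / [0.0023 × 0.408 × Ra × (Tmean+17.8)] = 4.95 / (0.0023 × 11.7096 × 45.40) = 4.0484
ΔT = 4.0484² = 16.390 °C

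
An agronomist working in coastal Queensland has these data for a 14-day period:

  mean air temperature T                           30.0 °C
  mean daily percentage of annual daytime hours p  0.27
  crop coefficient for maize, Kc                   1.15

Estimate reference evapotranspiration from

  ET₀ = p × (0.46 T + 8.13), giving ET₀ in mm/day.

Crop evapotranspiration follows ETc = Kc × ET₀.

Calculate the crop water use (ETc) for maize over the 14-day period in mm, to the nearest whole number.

ET₀ = 0.27 × (0.46 × 30.0 + 8.13) = 0.27 × 21.930 = 5.9211 mm/d
ETc = Kc × ET₀ = 1.15 × 5.9211 = 6.8093 mm/d
Over 14 days: 6.8093 × 14 = 95.330 mm

95 mm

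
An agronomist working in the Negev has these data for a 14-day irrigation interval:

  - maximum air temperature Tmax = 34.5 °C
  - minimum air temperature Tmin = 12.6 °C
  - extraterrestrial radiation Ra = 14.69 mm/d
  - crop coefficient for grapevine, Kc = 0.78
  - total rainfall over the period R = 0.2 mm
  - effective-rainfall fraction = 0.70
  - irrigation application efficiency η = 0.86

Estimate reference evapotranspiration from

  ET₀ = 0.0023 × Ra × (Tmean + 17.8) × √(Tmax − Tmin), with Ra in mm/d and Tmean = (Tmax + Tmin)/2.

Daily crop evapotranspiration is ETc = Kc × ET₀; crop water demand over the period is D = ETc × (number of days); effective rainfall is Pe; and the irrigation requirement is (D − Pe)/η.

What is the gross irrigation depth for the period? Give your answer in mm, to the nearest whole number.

83 mm

Tmean = (34.5 + 12.6)/2 = 23.55 °C
ET₀ = 0.0023 × 14.69 × (23.55 + 17.8) × √21.9 = 0.0023 × 14.69 × 41.35 × 4.6797 = 6.5380 mm/d
ETc = Kc × ET₀ = 0.78 × 6.5380 = 5.0996 mm/d
Crop demand D = ETc × 14 d = 5.0996 × 14 = 71.394 mm
Pe = 0.70 × 0.2 = 0.140 mm
D − Pe = 71.394 − 0.140 = 71.254 mm
Gross irrigation = 71.254 / 0.86 = 82.853 mm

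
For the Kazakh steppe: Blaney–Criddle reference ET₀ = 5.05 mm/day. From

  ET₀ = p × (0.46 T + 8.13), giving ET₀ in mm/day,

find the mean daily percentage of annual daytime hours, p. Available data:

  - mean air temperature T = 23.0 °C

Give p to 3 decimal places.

0.270

p = ET₀ / (0.46 T + 8.13) = 5.05 / (0.46 × 23.0 + 8.13) = 5.05 / 18.710 = 0.2699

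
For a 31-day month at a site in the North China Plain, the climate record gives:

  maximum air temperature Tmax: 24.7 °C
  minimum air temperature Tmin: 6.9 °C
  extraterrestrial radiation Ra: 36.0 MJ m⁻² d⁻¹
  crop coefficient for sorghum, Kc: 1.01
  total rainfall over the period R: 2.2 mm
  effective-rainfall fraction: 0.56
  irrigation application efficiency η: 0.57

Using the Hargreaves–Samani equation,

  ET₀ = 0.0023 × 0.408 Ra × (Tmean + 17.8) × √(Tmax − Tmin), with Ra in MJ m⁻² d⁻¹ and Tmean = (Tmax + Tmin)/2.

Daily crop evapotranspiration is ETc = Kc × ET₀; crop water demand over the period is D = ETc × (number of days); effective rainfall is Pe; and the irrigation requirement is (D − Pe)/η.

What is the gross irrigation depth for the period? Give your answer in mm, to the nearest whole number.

261 mm

Tmean = (24.7 + 6.9)/2 = 15.80 °C
0.408 Ra = 0.408 × 36.0 = 14.6880 mm/d equivalent
ET₀ = 0.0023 × 14.6880 × (15.80 + 17.8) × √17.8 = 0.0023 × 14.6880 × 33.60 × 4.2190 = 4.7889 mm/d
ETc = Kc × ET₀ = 1.01 × 4.7889 = 4.8368 mm/d
Crop demand D = ETc × 31 d = 4.8368 × 31 = 149.941 mm
Pe = 0.56 × 2.2 = 1.232 mm
D − Pe = 149.941 − 1.232 = 148.709 mm
Gross irrigation = 148.709 / 0.57 = 260.893 mm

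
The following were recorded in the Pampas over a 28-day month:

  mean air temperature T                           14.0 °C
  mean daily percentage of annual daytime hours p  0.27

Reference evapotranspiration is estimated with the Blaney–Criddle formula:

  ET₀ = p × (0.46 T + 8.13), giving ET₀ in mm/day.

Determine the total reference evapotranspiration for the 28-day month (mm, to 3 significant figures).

110 mm

ET₀ = 0.27 × (0.46 × 14.0 + 8.13) = 0.27 × 14.570 = 3.9339 mm/d
Monthly total = 3.9339 × 28 = 110.149 mm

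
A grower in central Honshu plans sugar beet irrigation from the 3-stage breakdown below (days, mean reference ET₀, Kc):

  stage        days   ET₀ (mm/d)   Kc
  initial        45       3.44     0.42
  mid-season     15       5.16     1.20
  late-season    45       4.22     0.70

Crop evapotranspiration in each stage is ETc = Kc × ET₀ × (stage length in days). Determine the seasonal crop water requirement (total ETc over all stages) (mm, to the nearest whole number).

291 mm

initial: 0.42 × 3.44 × 45 = 65.02 mm
mid-season: 1.20 × 5.16 × 15 = 92.88 mm
late-season: 0.70 × 4.22 × 45 = 132.93 mm
Seasonal total = 290.83 mm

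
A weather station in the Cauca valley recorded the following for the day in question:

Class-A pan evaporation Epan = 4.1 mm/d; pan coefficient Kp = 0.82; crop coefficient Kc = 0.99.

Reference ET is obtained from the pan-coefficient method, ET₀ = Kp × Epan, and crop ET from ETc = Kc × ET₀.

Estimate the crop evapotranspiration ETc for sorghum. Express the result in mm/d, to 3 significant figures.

ET₀ = 0.82 × 4.1 = 3.3620 mm/d
ETc = Kc × ET₀ = 0.99 × 3.3620 = 3.3284 mm/d

3.33 mm/d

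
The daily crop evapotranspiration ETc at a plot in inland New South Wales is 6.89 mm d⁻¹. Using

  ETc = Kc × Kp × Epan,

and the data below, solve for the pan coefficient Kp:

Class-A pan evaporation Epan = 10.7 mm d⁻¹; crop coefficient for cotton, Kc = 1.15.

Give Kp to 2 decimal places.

ETc = Kc × Kp × Epan  ⇒  Kp = ETc / (Kc × Epan)
Kp = 6.89 / (1.15 × 10.7) = 6.89 / 12.305 = 0.5599

0.56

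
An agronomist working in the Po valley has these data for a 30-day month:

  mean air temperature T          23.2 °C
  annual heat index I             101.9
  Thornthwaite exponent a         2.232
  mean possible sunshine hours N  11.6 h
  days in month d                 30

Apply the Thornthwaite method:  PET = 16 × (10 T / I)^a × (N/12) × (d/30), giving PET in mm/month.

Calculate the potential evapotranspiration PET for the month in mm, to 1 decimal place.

10T/I = 10 × 23.2 / 101.9 = 2.2767
(10T/I)^a = 2.2767^2.232 = 6.2735
Uncorrected PET = 16 × 6.2735 = 100.376 mm
Correction = (N/12)(d/30) = (11.6/12)(30/30) = 0.9667
PET = 100.376 × 0.9667 = 97.033 mm/month

97.0 mm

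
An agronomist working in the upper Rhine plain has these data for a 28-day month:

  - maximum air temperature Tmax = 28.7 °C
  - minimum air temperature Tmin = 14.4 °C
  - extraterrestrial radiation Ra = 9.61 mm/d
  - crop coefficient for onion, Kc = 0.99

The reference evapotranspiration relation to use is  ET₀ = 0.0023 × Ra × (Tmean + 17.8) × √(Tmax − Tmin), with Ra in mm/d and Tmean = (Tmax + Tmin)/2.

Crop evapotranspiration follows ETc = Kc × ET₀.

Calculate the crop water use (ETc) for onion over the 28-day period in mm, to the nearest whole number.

91 mm

Tmean = (28.7 + 14.4)/2 = 21.55 °C
ET₀ = 0.0023 × 9.61 × (21.55 + 17.8) × √14.3 = 0.0023 × 9.61 × 39.35 × 3.7815 = 3.2890 mm/d
ETc = Kc × ET₀ = 0.99 × 3.2890 = 3.2561 mm/d
Over 28 days: 3.2561 × 28 = 91.171 mm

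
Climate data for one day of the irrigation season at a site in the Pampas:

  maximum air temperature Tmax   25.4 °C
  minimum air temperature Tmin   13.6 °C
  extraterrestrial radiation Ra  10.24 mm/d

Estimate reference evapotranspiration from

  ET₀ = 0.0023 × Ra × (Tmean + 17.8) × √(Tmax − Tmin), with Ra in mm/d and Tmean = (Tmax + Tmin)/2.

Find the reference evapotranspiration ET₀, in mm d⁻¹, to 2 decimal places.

3.02 mm d⁻¹

Tmean = (25.4 + 13.6)/2 = 19.50 °C
ET₀ = 0.0023 × 10.24 × (19.50 + 17.8) × √11.8 = 0.0023 × 10.24 × 37.30 × 3.4351 = 3.0177 mm/d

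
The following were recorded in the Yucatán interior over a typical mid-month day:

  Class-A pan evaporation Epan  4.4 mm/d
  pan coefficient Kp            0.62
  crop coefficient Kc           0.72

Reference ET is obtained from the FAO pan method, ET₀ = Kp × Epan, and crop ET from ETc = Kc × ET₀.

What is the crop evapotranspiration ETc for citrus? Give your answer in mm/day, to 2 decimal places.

ET₀ = 0.62 × 4.4 = 2.7280 mm/d
ETc = Kc × ET₀ = 0.72 × 2.7280 = 1.9642 mm/d

1.96 mm/day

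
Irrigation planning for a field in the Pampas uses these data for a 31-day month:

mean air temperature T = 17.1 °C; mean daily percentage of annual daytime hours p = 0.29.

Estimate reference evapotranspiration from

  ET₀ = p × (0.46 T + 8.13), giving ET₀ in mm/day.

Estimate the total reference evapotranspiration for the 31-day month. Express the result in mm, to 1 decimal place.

ET₀ = 0.29 × (0.46 × 17.1 + 8.13) = 0.29 × 15.996 = 4.6388 mm/d
Monthly total = 4.6388 × 31 = 143.803 mm

143.8 mm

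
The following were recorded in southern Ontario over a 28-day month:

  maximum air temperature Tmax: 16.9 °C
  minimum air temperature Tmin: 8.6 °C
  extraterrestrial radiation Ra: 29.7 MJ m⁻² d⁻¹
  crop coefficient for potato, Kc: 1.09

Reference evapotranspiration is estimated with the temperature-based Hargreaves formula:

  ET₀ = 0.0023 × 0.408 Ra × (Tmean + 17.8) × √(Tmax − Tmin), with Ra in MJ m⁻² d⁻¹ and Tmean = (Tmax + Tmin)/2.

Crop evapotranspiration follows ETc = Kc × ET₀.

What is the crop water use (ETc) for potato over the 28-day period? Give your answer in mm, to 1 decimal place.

Tmean = (16.9 + 8.6)/2 = 12.75 °C
0.408 Ra = 0.408 × 29.7 = 12.1176 mm/d equivalent
ET₀ = 0.0023 × 12.1176 × (12.75 + 17.8) × √8.3 = 0.0023 × 12.1176 × 30.55 × 2.8810 = 2.4530 mm/d
ETc = Kc × ET₀ = 1.09 × 2.4530 = 2.6738 mm/d
Over 28 days: 2.6738 × 28 = 74.866 mm

74.9 mm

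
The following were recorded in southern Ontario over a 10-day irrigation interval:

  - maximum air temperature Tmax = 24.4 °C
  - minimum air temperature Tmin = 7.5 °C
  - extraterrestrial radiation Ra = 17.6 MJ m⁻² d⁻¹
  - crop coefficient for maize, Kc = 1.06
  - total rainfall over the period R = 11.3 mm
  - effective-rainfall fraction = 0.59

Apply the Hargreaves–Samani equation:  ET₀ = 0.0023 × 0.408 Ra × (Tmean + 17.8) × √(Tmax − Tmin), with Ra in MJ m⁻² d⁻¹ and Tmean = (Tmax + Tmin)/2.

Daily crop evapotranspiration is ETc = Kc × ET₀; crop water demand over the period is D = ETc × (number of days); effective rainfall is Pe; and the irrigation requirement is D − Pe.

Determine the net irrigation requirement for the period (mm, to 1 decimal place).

Tmean = (24.4 + 7.5)/2 = 15.95 °C
0.408 Ra = 0.408 × 17.6 = 7.1808 mm/d equivalent
ET₀ = 0.0023 × 7.1808 × (15.95 + 17.8) × √16.9 = 0.0023 × 7.1808 × 33.75 × 4.1110 = 2.2915 mm/d
ETc = Kc × ET₀ = 1.06 × 2.2915 = 2.4290 mm/d
Crop demand D = ETc × 10 d = 2.4290 × 10 = 24.290 mm
Pe = 0.59 × 11.3 = 6.667 mm
D − Pe = 24.290 − 6.667 = 17.623 mm

17.6 mm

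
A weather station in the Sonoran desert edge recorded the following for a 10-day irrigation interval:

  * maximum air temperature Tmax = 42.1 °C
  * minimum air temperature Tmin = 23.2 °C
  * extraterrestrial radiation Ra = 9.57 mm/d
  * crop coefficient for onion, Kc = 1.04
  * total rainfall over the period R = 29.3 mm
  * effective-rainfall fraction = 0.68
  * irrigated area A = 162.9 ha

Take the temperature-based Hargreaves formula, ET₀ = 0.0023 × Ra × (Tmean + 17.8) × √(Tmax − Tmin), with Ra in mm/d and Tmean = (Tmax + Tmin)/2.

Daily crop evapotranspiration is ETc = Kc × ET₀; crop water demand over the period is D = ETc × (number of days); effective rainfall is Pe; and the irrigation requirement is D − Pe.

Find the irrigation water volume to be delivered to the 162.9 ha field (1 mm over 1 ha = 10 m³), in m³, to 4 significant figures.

49330 m³

Tmean = (42.1 + 23.2)/2 = 32.65 °C
ET₀ = 0.0023 × 9.57 × (32.65 + 17.8) × √18.9 = 0.0023 × 9.57 × 50.45 × 4.3474 = 4.8276 mm/d
ETc = Kc × ET₀ = 1.04 × 4.8276 = 5.0207 mm/d
Crop demand D = ETc × 10 d = 5.0207 × 10 = 50.207 mm
Pe = 0.68 × 29.3 = 19.924 mm
D − Pe = 50.207 − 19.924 = 30.283 mm
Volume = 30.283 mm × 162.9 ha × 10 = 49331.0 m³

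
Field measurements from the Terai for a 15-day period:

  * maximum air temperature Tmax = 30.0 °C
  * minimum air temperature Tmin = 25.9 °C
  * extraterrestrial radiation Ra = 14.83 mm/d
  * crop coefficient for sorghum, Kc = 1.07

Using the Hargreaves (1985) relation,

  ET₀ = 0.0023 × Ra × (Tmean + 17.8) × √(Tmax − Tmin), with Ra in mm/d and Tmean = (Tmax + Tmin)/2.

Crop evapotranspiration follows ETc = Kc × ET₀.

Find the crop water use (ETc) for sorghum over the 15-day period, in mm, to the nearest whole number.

51 mm

Tmean = (30.0 + 25.9)/2 = 27.95 °C
ET₀ = 0.0023 × 14.83 × (27.95 + 17.8) × √4.1 = 0.0023 × 14.83 × 45.75 × 2.0248 = 3.1597 mm/d
ETc = Kc × ET₀ = 1.07 × 3.1597 = 3.3809 mm/d
Over 15 days: 3.3809 × 15 = 50.714 mm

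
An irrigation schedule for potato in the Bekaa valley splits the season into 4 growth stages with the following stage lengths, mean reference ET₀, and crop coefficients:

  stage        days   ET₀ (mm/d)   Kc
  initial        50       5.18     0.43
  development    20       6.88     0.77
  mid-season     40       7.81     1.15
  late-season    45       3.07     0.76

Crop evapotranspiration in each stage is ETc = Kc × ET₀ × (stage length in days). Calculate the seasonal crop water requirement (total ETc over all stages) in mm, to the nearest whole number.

initial: 0.43 × 5.18 × 50 = 111.37 mm
development: 0.77 × 6.88 × 20 = 105.95 mm
mid-season: 1.15 × 7.81 × 40 = 359.26 mm
late-season: 0.76 × 3.07 × 45 = 104.99 mm
Seasonal total = 681.57 mm

682 mm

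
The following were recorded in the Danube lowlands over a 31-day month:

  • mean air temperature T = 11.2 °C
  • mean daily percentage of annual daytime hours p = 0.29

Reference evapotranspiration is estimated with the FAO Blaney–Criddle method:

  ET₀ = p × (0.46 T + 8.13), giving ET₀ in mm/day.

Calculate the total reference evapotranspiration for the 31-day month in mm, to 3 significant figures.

ET₀ = 0.29 × (0.46 × 11.2 + 8.13) = 0.29 × 13.282 = 3.8518 mm/d
Monthly total = 3.8518 × 31 = 119.406 mm

119 mm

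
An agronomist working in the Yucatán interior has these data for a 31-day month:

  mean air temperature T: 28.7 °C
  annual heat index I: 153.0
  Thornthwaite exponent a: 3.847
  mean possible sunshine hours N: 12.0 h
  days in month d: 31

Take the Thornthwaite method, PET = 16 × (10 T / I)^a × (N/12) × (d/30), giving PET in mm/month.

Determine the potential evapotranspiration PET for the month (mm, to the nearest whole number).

186 mm

10T/I = 10 × 28.7 / 153.0 = 1.8758
(10T/I)^a = 1.8758^3.847 = 11.2447
Uncorrected PET = 16 × 11.2447 = 179.915 mm
Correction = (N/12)(d/30) = (12.0/12)(31/30) = 1.0333
PET = 179.915 × 1.0333 = 185.906 mm/month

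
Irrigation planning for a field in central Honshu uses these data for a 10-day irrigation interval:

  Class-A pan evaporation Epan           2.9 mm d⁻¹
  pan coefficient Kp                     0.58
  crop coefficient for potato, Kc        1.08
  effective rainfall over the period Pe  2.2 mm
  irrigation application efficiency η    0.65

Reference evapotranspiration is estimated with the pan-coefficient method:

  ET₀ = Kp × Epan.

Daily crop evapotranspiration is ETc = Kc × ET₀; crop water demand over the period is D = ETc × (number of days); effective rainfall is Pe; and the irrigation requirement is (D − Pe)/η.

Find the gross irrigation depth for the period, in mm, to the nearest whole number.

25 mm

ET₀ = 0.58 × 2.9 = 1.6820 mm/d
ETc = Kc × ET₀ = 1.08 × 1.6820 = 1.8166 mm/d
Crop demand D = ETc × 10 d = 1.8166 × 10 = 18.166 mm
D − Pe = 18.166 − 2.2 = 15.966 mm
Gross irrigation = 15.966 / 0.65 = 24.563 mm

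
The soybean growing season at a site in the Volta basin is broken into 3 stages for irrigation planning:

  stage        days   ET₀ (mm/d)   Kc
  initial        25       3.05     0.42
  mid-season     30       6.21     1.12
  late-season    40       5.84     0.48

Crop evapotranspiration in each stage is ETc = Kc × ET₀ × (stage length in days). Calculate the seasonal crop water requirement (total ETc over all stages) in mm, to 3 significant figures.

initial: 0.42 × 3.05 × 25 = 32.03 mm
mid-season: 1.12 × 6.21 × 30 = 208.66 mm
late-season: 0.48 × 5.84 × 40 = 112.13 mm
Seasonal total = 352.82 mm

353 mm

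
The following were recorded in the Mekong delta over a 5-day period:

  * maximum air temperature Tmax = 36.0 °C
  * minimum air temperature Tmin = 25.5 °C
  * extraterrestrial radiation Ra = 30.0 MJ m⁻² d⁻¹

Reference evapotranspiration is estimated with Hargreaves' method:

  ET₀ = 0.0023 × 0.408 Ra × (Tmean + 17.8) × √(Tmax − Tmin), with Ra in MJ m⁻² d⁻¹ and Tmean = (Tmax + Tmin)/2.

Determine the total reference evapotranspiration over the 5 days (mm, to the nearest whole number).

22 mm

Tmean = (36.0 + 25.5)/2 = 30.75 °C
0.408 Ra = 0.408 × 30.0 = 12.2400 mm/d equivalent
ET₀ = 0.0023 × 12.2400 × (30.75 + 17.8) × √10.5 = 0.0023 × 12.2400 × 48.55 × 3.2404 = 4.4289 mm/d
Over 5 days: 4.4289 × 5 = 22.145 mm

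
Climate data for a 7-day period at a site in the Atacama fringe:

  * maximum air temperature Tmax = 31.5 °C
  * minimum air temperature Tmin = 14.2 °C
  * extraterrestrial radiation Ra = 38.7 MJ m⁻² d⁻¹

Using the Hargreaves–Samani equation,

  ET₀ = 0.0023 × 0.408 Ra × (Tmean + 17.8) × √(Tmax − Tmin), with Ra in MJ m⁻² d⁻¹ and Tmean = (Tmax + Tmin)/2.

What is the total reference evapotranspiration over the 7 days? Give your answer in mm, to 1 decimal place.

43.0 mm

Tmean = (31.5 + 14.2)/2 = 22.85 °C
0.408 Ra = 0.408 × 38.7 = 15.7896 mm/d equivalent
ET₀ = 0.0023 × 15.7896 × (22.85 + 17.8) × √17.3 = 0.0023 × 15.7896 × 40.65 × 4.1593 = 6.1402 mm/d
Over 7 days: 6.1402 × 7 = 42.981 mm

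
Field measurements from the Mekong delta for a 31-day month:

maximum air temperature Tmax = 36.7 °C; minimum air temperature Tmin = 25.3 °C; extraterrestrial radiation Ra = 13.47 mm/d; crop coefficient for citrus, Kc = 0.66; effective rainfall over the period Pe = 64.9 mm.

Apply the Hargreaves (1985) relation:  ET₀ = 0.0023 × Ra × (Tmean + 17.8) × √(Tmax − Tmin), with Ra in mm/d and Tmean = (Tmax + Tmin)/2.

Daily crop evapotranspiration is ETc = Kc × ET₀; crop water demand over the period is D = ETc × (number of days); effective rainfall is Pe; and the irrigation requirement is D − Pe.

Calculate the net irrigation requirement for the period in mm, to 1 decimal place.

Tmean = (36.7 + 25.3)/2 = 31.00 °C
ET₀ = 0.0023 × 13.47 × (31.00 + 17.8) × √11.4 = 0.0023 × 13.47 × 48.80 × 3.3764 = 5.1047 mm/d
ETc = Kc × ET₀ = 0.66 × 5.1047 = 3.3691 mm/d
Crop demand D = ETc × 31 d = 3.3691 × 31 = 104.442 mm
D − Pe = 104.442 − 64.9 = 39.542 mm

39.5 mm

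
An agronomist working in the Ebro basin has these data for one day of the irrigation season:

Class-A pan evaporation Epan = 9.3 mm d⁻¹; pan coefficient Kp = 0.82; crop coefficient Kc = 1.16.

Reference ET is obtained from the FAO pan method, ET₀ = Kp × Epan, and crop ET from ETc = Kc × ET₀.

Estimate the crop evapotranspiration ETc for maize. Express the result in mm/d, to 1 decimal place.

ET₀ = 0.82 × 9.3 = 7.6260 mm/d
ETc = Kc × ET₀ = 1.16 × 7.6260 = 8.8462 mm/d

8.8 mm/d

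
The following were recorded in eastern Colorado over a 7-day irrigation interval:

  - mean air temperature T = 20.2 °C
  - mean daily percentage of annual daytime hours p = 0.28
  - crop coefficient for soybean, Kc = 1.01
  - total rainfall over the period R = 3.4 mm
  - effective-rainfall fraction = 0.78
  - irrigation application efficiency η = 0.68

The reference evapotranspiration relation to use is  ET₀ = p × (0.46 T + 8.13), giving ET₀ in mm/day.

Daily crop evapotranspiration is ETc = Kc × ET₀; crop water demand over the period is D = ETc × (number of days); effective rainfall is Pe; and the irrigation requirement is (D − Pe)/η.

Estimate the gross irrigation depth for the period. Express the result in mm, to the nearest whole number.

47 mm

ET₀ = 0.28 × (0.46 × 20.2 + 8.13) = 0.28 × 17.422 = 4.8782 mm/d
ETc = Kc × ET₀ = 1.01 × 4.8782 = 4.9270 mm/d
Crop demand D = ETc × 7 d = 4.9270 × 7 = 34.489 mm
Pe = 0.78 × 3.4 = 2.652 mm
D − Pe = 34.489 − 2.652 = 31.837 mm
Gross irrigation = 31.837 / 0.68 = 46.819 mm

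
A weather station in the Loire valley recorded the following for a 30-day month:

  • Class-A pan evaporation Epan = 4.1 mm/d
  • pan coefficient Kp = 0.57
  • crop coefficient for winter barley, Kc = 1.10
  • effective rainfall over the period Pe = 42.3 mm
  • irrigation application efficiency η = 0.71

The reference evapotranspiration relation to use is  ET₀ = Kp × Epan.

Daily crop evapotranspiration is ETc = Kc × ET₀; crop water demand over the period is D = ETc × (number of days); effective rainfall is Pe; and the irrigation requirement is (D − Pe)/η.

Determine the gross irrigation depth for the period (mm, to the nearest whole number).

49 mm

ET₀ = 0.57 × 4.1 = 2.3370 mm/d
ETc = Kc × ET₀ = 1.10 × 2.3370 = 2.5707 mm/d
Crop demand D = ETc × 30 d = 2.5707 × 30 = 77.121 mm
D − Pe = 77.121 − 42.3 = 34.821 mm
Gross irrigation = 34.821 / 0.71 = 49.044 mm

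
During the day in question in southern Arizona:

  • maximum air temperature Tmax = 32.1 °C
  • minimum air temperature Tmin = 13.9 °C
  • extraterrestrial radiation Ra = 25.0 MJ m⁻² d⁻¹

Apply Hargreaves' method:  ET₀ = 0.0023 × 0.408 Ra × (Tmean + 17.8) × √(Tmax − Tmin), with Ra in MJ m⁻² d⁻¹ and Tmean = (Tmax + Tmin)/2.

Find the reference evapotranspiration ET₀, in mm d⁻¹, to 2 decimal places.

4.08 mm d⁻¹

Tmean = (32.1 + 13.9)/2 = 23.00 °C
0.408 Ra = 0.408 × 25.0 = 10.2000 mm/d equivalent
ET₀ = 0.0023 × 10.2000 × (23.00 + 17.8) × √18.2 = 0.0023 × 10.2000 × 40.80 × 4.2661 = 4.0834 mm/d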